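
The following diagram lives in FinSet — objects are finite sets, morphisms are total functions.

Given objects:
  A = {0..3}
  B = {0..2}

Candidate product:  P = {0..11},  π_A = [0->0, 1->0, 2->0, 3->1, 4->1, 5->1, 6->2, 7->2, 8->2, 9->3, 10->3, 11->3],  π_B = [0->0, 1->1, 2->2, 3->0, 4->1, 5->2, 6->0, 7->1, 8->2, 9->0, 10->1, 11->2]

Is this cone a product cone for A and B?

Answer: VALID PRODUCT

Trace:
|A|·|B| = 4·3 = 12;  |P| = 12
Check the pairing map k ↦ (π_A(k), π_B(k)):
  0 -> (0,0)
  1 -> (0,1)
  2 -> (0,2)
  3 -> (1,0)
  4 -> (1,1)
  5 -> (1,2)
  6 -> (2,0)
  7 -> (2,1)
  8 -> (2,2)
  9 -> (3,0)
  10 -> (3,1)
  11 -> (3,2)
distinct pairs in image: 12 / 12 needed
  → bijection onto A×B; projections well-typed.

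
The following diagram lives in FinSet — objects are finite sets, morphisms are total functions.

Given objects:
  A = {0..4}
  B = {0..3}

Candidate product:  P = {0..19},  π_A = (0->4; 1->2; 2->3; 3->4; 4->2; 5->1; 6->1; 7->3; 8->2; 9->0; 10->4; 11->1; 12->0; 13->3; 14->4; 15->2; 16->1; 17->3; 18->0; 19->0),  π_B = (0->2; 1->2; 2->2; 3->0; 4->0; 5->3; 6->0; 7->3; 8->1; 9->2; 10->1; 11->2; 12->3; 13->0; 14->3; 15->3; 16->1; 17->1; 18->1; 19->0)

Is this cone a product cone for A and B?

Answer: VALID PRODUCT

Derivation:
|A|·|B| = 5·4 = 20;  |P| = 20
Check the pairing map k ↦ (π_A(k), π_B(k)):
  0 -> (4,2)
  1 -> (2,2)
  2 -> (3,2)
  3 -> (4,0)
  4 -> (2,0)
  5 -> (1,3)
  6 -> (1,0)
  7 -> (3,3)
  8 -> (2,1)
  9 -> (0,2)
  10 -> (4,1)
  11 -> (1,2)
  12 -> (0,3)
  13 -> (3,0)
  14 -> (4,3)
  15 -> (2,3)
  16 -> (1,1)
  17 -> (3,1)
  18 -> (0,1)
  19 -> (0,0)
distinct pairs in image: 20 / 20 needed
  → bijection onto A×B; projections well-typed.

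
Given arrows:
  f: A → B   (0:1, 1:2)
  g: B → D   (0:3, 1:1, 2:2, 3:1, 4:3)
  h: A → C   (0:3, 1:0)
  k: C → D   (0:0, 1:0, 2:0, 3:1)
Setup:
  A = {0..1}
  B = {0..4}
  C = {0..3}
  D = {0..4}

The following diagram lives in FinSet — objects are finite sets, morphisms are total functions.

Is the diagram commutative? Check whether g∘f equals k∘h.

Answer: DOES NOT COMMUTE

Work:
Along f;g (path 1):
  0 f→1 g→1
  1 f→2 g→2
  composite₁ = (0:1, 1:2)
Along h;k (path 2):
  0 h→3 k→1
  1 h→0 k→0
  composite₂ = (0:1, 1:0)
Equal? distinct morphisms ✗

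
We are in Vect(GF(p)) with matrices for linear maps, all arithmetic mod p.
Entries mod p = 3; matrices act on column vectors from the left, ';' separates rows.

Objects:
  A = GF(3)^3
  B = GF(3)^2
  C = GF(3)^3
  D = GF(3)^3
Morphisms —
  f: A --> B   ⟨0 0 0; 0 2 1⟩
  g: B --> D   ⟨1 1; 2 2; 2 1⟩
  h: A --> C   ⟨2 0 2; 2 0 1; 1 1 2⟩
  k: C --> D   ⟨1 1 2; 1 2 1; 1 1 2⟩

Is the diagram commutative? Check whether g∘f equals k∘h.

Path 1 = f;g:
  e0=⟨1,0,0⟩ f-->⟨0,0⟩ g-->⟨0,0,0⟩
  e1=⟨0,1,0⟩ f-->⟨0,2⟩ g-->⟨2,1,2⟩
  e2=⟨0,0,1⟩ f-->⟨0,1⟩ g-->⟨1,2,1⟩
  composite₁ = ⟨0 2 1; 0 1 2; 0 2 1⟩
Path 2 = h;k:
  e0=⟨1,0,0⟩ h-->⟨2,2,1⟩ k-->⟨0,1,0⟩
  e1=⟨0,1,0⟩ h-->⟨0,0,1⟩ k-->⟨2,1,2⟩
  e2=⟨0,0,1⟩ h-->⟨2,1,2⟩ k-->⟨1,0,1⟩
  composite₂ = ⟨0 2 1; 1 1 0; 0 2 1⟩
Equal? differ; not commutative

Answer: DOES NOT COMMUTE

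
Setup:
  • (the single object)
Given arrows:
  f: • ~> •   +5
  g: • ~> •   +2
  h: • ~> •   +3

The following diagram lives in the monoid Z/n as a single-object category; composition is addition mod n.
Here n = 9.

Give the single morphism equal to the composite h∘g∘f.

  0 +5≡5 +2≡7 +3≡1  (mod 9)
composite: +1

Answer: +1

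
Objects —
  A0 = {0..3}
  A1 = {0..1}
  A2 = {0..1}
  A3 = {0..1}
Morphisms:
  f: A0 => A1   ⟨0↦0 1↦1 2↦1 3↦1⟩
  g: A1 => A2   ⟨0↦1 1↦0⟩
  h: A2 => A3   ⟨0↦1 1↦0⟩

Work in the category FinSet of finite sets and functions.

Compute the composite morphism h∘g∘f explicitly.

Answer: ⟨0↦0 1↦1 2↦1 3↦1⟩

Trace:
  0 f=>0 g=>1 h=>0
  1 f=>1 g=>0 h=>1
  2 f=>1 g=>0 h=>1
  3 f=>1 g=>0 h=>1
composite: ⟨0↦0 1↦1 2↦1 3↦1⟩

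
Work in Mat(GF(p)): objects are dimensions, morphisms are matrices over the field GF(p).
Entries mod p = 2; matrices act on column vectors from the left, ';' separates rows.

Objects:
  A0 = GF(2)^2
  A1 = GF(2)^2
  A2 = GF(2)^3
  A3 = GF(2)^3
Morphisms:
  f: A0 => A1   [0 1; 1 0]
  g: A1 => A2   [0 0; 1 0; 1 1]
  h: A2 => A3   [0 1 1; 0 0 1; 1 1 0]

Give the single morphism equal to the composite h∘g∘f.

Answer: [1 0; 1 1; 0 1]

Work:
  e0=(1,0) f=>(0,1) g=>(0,0,1) h=>(1,1,0)
  e1=(0,1) f=>(1,0) g=>(0,1,1) h=>(0,1,1)
result: [1 0; 1 1; 0 1]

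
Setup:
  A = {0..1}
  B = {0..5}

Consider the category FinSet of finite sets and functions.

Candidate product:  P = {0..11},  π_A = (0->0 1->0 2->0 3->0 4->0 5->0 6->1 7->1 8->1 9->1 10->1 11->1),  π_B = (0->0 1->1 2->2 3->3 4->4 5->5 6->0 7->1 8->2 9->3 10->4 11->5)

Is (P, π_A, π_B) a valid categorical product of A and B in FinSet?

Answer: VALID PRODUCT

Derivation:
|A|·|B| = 2·6 = 12;  |P| = 12
Check the pairing map k ↦ (π_A(k), π_B(k)):
  0 -> (0,0)
  1 -> (0,1)
  2 -> (0,2)
  3 -> (0,3)
  4 -> (0,4)
  5 -> (0,5)
  6 -> (1,0)
  7 -> (1,1)
  8 -> (1,2)
  9 -> (1,3)
  10 -> (1,4)
  11 -> (1,5)
distinct pairs in image: 12 / 12 needed
  → bijection onto A×B; projections well-typed.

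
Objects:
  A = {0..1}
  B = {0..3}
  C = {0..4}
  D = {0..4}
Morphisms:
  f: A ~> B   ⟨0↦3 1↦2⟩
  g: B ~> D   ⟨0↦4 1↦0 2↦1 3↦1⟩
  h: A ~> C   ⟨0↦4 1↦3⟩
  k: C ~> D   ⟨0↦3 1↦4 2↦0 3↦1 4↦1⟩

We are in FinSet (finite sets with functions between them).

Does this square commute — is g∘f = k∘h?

1) trace f;g:
  0 f~>3 g~>1
  1 f~>2 g~>1
  result₁ = ⟨0↦1 1↦1⟩
2) trace h;k:
  0 h~>4 k~>1
  1 h~>3 k~>1
  result₂ = ⟨0↦1 1↦1⟩
Equal? equal; square commutes

Answer: COMMUTES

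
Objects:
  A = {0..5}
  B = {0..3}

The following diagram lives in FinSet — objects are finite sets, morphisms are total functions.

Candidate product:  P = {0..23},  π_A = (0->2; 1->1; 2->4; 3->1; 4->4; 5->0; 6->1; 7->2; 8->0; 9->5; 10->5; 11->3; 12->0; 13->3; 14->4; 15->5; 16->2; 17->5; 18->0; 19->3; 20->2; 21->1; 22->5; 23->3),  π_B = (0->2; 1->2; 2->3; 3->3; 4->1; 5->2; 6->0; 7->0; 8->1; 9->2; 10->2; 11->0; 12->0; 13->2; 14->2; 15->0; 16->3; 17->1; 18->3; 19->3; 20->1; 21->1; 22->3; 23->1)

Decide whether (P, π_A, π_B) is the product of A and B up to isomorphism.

Answer: NOT A VALID PRODUCT — duplicate pair at indices 9,10

Work:
|A|·|B| = 6·4 = 24;  |P| = 24
Check the pairing map k ↦ (π_A(k), π_B(k)):
  0 -> (2,2)
  1 -> (1,2)
  2 -> (4,3)
  3 -> (1,3)
  4 -> (4,1)
  5 -> (0,2)
  6 -> (1,0)
  7 -> (2,0)
  8 -> (0,1)
  9 -> (5,2)
  10 -> (5,2)  ✗ repeats pair of k=9
  11 -> (3,0)
  12 -> (0,0)
  13 -> (3,2)
  14 -> (4,2)
  15 -> (5,0)
  16 -> (2,3)
  17 -> (5,1)
  18 -> (0,3)
  19 -> (3,3)
  20 -> (2,1)
  21 -> (1,1)
  22 -> (5,3)
  23 -> (3,1)
distinct pairs in image: 23 / 24 needed
  → (5,2) hit at k=9 and k=10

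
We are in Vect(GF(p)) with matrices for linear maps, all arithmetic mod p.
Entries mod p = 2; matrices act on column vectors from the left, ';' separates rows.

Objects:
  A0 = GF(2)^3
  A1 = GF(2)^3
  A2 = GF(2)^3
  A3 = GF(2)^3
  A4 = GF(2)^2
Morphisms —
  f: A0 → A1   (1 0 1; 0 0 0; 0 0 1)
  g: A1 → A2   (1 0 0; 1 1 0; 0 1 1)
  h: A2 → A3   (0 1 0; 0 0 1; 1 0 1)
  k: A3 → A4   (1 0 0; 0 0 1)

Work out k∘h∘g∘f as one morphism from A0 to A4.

  e0=[1,0,0] f→[1,0,0] g→[1,1,0] h→[1,0,1] k→[1,1]
  e1=[0,1,0] f→[0,0,0] g→[0,0,0] h→[0,0,0] k→[0,0]
  e2=[0,0,1] f→[1,0,1] g→[1,1,1] h→[1,1,0] k→[1,0]
result: (1 0 1; 1 0 0)

Answer: (1 0 1; 1 0 0)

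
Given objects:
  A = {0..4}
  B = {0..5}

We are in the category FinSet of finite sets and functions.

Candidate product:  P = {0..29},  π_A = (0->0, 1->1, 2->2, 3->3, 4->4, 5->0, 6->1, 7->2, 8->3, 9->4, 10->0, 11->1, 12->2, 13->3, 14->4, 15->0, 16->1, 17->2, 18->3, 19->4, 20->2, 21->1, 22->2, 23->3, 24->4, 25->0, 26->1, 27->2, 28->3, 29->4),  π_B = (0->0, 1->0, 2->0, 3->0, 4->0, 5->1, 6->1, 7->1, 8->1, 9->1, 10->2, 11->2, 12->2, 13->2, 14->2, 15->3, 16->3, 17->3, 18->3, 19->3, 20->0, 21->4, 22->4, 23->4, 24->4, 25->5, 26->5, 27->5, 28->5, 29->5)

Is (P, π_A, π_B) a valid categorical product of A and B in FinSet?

Answer: NOT A VALID PRODUCT — duplicate pair at indices 2,20

Derivation:
|A|·|B| = 5·6 = 30;  |P| = 30
Check the pairing map k ↦ (π_A(k), π_B(k)):
  0 -> (0,0)
  1 -> (1,0)
  2 -> (2,0)
  3 -> (3,0)
  4 -> (4,0)
  5 -> (0,1)
  6 -> (1,1)
  7 -> (2,1)
  8 -> (3,1)
  9 -> (4,1)
  10 -> (0,2)
  11 -> (1,2)
  12 -> (2,2)
  13 -> (3,2)
  14 -> (4,2)
  15 -> (0,3)
  16 -> (1,3)
  17 -> (2,3)
  18 -> (3,3)
  19 -> (4,3)
  20 -> (2,0)  ✗ repeats pair of k=2
  21 -> (1,4)
  22 -> (2,4)
  23 -> (3,4)
  24 -> (4,4)
  25 -> (0,5)
  26 -> (1,5)
  27 -> (2,5)
  28 -> (3,5)
  29 -> (4,5)
distinct pairs in image: 29 / 30 needed
  → (2,0) hit at k=2 and k=20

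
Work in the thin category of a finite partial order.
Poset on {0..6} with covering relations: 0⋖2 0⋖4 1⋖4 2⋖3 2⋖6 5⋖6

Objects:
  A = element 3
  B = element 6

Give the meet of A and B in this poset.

Common predecessors of 3,6: {0,2}
  0 ≤ 2
  2 ≤ 2
glb = 2

Answer: A∧B = 2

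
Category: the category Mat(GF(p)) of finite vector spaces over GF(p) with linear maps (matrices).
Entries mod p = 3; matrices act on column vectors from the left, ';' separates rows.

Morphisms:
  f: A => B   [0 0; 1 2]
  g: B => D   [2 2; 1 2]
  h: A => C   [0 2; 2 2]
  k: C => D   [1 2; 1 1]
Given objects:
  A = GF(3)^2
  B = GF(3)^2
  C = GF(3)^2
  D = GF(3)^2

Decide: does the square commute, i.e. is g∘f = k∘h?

Answer: DOES NOT COMMUTE

Work:
Path 1 = f;g:
  e0=⟨1,0⟩ f=>⟨0,1⟩ g=>⟨2,2⟩
  e1=⟨0,1⟩ f=>⟨0,2⟩ g=>⟨1,1⟩
  composite₁ = [2 1; 2 1]
Path 2 = h;k:
  e0=⟨1,0⟩ h=>⟨0,2⟩ k=>⟨1,2⟩
  e1=⟨0,1⟩ h=>⟨2,2⟩ k=>⟨0,1⟩
  composite₂ = [1 0; 2 1]
Equal? differ; not commutative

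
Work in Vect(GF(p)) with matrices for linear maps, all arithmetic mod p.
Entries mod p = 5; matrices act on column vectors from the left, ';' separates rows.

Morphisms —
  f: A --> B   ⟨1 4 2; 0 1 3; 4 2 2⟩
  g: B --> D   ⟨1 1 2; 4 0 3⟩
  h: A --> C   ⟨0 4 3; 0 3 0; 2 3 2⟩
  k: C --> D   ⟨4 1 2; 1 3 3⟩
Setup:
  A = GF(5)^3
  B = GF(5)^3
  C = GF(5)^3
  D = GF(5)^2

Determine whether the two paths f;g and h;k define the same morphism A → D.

Path 1 = f;g:
  e0=[1,0,0] f-->[1,0,4] g-->[4,1]
  e1=[0,1,0] f-->[4,1,2] g-->[4,2]
  e2=[0,0,1] f-->[2,3,2] g-->[4,4]
  result₁ = ⟨4 4 4; 1 2 4⟩
Path 2 = h;k:
  e0=[1,0,0] h-->[0,0,2] k-->[4,1]
  e1=[0,1,0] h-->[4,3,3] k-->[0,2]
  e2=[0,0,1] h-->[3,0,2] k-->[1,4]
  result₂ = ⟨4 0 1; 1 2 4⟩
Equal? NO — does not commute

Answer: DOES NOT COMMUTE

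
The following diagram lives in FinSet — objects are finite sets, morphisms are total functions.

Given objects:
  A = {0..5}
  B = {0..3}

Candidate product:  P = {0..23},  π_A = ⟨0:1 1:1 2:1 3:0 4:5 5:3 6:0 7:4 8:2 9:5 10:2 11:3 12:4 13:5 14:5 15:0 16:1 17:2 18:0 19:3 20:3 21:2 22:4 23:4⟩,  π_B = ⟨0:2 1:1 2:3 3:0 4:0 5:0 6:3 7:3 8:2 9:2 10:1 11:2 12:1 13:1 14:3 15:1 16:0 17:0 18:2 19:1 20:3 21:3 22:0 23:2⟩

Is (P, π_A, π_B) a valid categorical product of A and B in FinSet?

|A|·|B| = 6·4 = 24;  |P| = 24
Check the pairing map k ↦ (π_A(k), π_B(k)):
  0 : (1,2)
  1 : (1,1)
  2 : (1,3)
  3 : (0,0)
  4 : (5,0)
  5 : (3,0)
  6 : (0,3)
  7 : (4,3)
  8 : (2,2)
  9 : (5,2)
  10 : (2,1)
  11 : (3,2)
  12 : (4,1)
  13 : (5,1)
  14 : (5,3)
  15 : (0,1)
  16 : (1,0)
  17 : (2,0)
  18 : (0,2)
  19 : (3,1)
  20 : (3,3)
  21 : (2,3)
  22 : (4,0)
  23 : (4,2)
distinct pairs in image: 24 / 24 needed
  → bijection onto A×B; projections well-typed.

Answer: VALID PRODUCT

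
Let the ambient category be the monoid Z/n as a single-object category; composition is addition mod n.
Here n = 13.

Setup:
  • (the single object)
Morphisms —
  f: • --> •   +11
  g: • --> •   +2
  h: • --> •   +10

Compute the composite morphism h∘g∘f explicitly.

  0 +11≡11 +2≡0 +10≡10  (mod 13)
result: +10

Answer: +10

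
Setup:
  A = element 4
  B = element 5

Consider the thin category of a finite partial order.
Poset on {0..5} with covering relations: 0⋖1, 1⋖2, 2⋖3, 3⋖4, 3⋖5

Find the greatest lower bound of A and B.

Common predecessors of 4,5: {0,1,2,3}
  0 ⊑ 3
  1 ⊑ 3
  2 ⊑ 3
  3 ⊑ 3
glb = 3

Answer: A∧B = 3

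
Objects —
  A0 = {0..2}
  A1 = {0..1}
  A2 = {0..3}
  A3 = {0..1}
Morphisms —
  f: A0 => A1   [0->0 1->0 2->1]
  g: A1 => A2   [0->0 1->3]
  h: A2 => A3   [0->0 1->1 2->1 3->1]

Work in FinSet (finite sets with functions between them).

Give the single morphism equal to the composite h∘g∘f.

  0 f=>0 g=>0 h=>0
  1 f=>0 g=>0 h=>0
  2 f=>1 g=>3 h=>1
composite: [0->0 1->0 2->1]

Answer: [0->0 1->0 2->1]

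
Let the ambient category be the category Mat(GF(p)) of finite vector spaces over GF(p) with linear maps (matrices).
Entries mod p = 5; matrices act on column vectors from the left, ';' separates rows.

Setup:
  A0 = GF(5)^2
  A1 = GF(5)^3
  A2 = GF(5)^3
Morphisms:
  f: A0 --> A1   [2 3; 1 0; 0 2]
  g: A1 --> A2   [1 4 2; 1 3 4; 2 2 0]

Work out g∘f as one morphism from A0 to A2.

  e0=⟨1,0⟩ f-->⟨2,1,0⟩ g-->⟨1,0,1⟩
  e1=⟨0,1⟩ f-->⟨3,0,2⟩ g-->⟨2,1,1⟩
⟦path⟧: [1 2; 0 1; 1 1]

Answer: [1 2; 0 1; 1 1]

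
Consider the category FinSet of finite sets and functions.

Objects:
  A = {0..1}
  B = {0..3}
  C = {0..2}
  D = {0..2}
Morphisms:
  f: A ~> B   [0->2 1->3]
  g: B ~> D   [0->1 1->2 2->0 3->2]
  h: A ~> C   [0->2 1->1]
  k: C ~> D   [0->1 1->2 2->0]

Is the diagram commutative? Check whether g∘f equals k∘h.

Answer: COMMUTES

Trace:
Along f;g (path 1):
  0 f~>2 g~>0
  1 f~>3 g~>2
  result₁ = [0->0 1->2]
Along h;k (path 2):
  0 h~>2 k~>0
  1 h~>1 k~>2
  result₂ = [0->0 1->2]
Equal? YES — commutes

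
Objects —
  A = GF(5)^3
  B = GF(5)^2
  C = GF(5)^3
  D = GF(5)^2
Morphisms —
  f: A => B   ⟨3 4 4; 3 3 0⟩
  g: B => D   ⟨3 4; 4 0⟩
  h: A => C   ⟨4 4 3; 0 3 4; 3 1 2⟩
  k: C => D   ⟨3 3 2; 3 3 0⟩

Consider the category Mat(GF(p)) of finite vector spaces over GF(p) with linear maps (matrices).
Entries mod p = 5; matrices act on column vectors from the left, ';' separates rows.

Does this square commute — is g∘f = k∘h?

Along f;g (path 1):
  e0=⟨1,0,0⟩ f=>⟨3,3⟩ g=>⟨1,2⟩
  e1=⟨0,1,0⟩ f=>⟨4,3⟩ g=>⟨4,1⟩
  e2=⟨0,0,1⟩ f=>⟨4,0⟩ g=>⟨2,1⟩
  ⟦path⟧₁ = ⟨1 4 2; 2 1 1⟩
Along h;k (path 2):
  e0=⟨1,0,0⟩ h=>⟨4,0,3⟩ k=>⟨3,2⟩
  e1=⟨0,1,0⟩ h=>⟨4,3,1⟩ k=>⟨3,1⟩
  e2=⟨0,0,1⟩ h=>⟨3,4,2⟩ k=>⟨0,1⟩
  ⟦path⟧₂ = ⟨3 3 0; 2 1 1⟩
Equal? NO — does not commute

Answer: DOES NOT COMMUTE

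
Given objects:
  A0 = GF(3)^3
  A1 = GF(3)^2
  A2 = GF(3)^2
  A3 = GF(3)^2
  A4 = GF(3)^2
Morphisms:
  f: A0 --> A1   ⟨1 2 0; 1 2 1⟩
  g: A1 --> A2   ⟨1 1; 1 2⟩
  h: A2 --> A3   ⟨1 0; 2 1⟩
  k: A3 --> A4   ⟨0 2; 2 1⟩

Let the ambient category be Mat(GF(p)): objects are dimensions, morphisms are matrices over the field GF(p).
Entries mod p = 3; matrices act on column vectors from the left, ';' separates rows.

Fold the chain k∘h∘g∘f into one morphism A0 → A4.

Answer: ⟨2 1 2; 2 1 0⟩

Work:
  e0=[1,0,0] f-->[1,1] g-->[2,0] h-->[2,1] k-->[2,2]
  e1=[0,1,0] f-->[2,2] g-->[1,0] h-->[1,2] k-->[1,1]
  e2=[0,0,1] f-->[0,1] g-->[1,2] h-->[1,1] k-->[2,0]
⟦path⟧: ⟨2 1 2; 2 1 0⟩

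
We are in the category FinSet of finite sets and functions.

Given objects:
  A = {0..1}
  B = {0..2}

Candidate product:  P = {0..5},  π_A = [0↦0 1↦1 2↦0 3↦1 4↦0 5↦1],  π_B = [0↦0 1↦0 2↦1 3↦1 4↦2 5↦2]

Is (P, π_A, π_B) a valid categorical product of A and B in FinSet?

Answer: VALID PRODUCT

Trace:
|A|·|B| = 2·3 = 6;  |P| = 6
Check the pairing map k ↦ (π_A(k), π_B(k)):
  0 ↦ (0,0)
  1 ↦ (1,0)
  2 ↦ (0,1)
  3 ↦ (1,1)
  4 ↦ (0,2)
  5 ↦ (1,2)
distinct pairs in image: 6 / 6 needed
  → bijection onto A×B; projections well-typed.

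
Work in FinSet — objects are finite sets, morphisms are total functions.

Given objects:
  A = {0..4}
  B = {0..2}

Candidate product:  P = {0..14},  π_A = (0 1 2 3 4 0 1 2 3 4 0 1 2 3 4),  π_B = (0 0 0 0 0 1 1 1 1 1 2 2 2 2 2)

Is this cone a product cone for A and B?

Answer: VALID PRODUCT

Work:
|A|·|B| = 5·3 = 15;  |P| = 15
Check the pairing map k ↦ (π_A(k), π_B(k)):
  0 ↦ (0,0)
  1 ↦ (1,0)
  2 ↦ (2,0)
  3 ↦ (3,0)
  4 ↦ (4,0)
  5 ↦ (0,1)
  6 ↦ (1,1)
  7 ↦ (2,1)
  8 ↦ (3,1)
  9 ↦ (4,1)
  10 ↦ (0,2)
  11 ↦ (1,2)
  12 ↦ (2,2)
  13 ↦ (3,2)
  14 ↦ (4,2)
distinct pairs in image: 15 / 15 needed
  → bijection onto A×B; projections well-typed.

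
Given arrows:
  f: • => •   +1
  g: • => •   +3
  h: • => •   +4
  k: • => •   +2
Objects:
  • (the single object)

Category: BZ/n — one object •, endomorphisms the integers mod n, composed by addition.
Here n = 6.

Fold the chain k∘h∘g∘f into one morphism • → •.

  0 +1≡1 +3≡4 +4≡2 +2≡4  (mod 6)
result: +4

Answer: +4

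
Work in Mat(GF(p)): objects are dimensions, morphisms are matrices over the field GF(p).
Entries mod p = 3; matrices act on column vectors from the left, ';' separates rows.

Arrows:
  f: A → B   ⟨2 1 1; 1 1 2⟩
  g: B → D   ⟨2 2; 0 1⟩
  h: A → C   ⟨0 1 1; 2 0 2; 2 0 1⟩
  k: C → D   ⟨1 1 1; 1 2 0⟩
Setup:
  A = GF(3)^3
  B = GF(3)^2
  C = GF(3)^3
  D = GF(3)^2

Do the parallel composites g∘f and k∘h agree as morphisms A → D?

1) trace f;g:
  e0=(1,0,0) f→(2,1) g→(0,1)
  e1=(0,1,0) f→(1,1) g→(1,1)
  e2=(0,0,1) f→(1,2) g→(0,2)
  ⟦path⟧₁ = ⟨0 1 0; 1 1 2⟩
2) trace h;k:
  e0=(1,0,0) h→(0,2,2) k→(1,1)
  e1=(0,1,0) h→(1,0,0) k→(1,1)
  e2=(0,0,1) h→(1,2,1) k→(1,2)
  ⟦path⟧₂ = ⟨1 1 1; 1 1 2⟩
Equal? differ; not commutative

Answer: DOES NOT COMMUTE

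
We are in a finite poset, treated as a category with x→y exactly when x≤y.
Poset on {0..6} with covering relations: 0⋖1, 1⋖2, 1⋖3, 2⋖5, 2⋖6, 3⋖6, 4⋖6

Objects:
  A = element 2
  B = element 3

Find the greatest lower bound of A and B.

Answer: A∧B = 1

Trace:
Common predecessors of 2,3: {0,1}
  0 <= 1
  1 <= 1
glb = 1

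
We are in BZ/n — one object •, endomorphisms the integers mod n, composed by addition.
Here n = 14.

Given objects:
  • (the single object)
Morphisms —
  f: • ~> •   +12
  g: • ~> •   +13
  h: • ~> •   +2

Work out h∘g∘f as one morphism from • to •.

Answer: +13

Trace:
  0 +12≡12 +13≡11 +2≡13  (mod 14)
⟦path⟧: +13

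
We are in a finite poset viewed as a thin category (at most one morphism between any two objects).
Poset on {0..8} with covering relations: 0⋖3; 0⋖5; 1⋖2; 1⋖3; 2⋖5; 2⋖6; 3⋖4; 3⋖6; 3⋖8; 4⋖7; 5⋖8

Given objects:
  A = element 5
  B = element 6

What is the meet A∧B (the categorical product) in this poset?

Answer: NO MEET EXISTS

Trace:
Common predecessors of 5,6: {0,1,2}
  maximal lower bounds 0 and 2 are incomparable: neither 0<=2 nor 2<=0
→ no greatest lower bound exists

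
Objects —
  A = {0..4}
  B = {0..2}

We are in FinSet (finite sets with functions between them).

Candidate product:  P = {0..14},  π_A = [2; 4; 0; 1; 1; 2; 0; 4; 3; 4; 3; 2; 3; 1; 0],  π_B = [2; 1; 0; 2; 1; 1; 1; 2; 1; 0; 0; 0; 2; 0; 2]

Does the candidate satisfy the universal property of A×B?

|A|·|B| = 5·3 = 15;  |P| = 15
Check the pairing map k ↦ (π_A(k), π_B(k)):
  0 : (2,2)
  1 : (4,1)
  2 : (0,0)
  3 : (1,2)
  4 : (1,1)
  5 : (2,1)
  6 : (0,1)
  7 : (4,2)
  8 : (3,1)
  9 : (4,0)
  10 : (3,0)
  11 : (2,0)
  12 : (3,2)
  13 : (1,0)
  14 : (0,2)
distinct pairs in image: 15 / 15 needed
  → bijection onto A×B; projections well-typed.

Answer: VALID PRODUCT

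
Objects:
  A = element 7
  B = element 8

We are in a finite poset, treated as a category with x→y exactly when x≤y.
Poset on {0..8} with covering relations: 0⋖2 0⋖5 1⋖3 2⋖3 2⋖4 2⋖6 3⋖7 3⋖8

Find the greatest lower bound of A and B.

Answer: A∧B = 3

Trace:
Common predecessors of 7,8: {0,1,2,3}
  0 ≤ 3
  1 ≤ 3
  2 ≤ 3
  3 ≤ 3
glb = 3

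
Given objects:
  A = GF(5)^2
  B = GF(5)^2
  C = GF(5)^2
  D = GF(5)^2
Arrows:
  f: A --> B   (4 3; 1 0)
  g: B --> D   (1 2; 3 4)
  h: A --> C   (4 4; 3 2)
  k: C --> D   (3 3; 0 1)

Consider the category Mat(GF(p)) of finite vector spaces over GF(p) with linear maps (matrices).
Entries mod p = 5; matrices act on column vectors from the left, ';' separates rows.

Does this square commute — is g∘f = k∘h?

Along f;g (path 1):
  e0=[1,0] f-->[4,1] g-->[1,1]
  e1=[0,1] f-->[3,0] g-->[3,4]
  ⟦path⟧₁ = (1 3; 1 4)
Along h;k (path 2):
  e0=[1,0] h-->[4,3] k-->[1,3]
  e1=[0,1] h-->[4,2] k-->[3,2]
  ⟦path⟧₂ = (1 3; 3 2)
Equal? differ; not commutative

Answer: DOES NOT COMMUTE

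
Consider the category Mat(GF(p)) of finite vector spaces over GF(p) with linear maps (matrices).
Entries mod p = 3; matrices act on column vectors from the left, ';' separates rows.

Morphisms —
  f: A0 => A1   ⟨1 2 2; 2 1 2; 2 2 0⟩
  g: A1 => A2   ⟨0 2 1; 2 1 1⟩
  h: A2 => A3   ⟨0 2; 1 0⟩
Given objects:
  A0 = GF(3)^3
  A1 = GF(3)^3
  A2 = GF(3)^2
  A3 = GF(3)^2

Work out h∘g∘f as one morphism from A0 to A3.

Answer: ⟨0 2 0; 0 1 1⟩

Trace:
  e0=[1,0,0] f=>[1,2,2] g=>[0,0] h=>[0,0]
  e1=[0,1,0] f=>[2,1,2] g=>[1,1] h=>[2,1]
  e2=[0,0,1] f=>[2,2,0] g=>[1,0] h=>[0,1]
⟦path⟧: ⟨0 2 0; 0 1 1⟩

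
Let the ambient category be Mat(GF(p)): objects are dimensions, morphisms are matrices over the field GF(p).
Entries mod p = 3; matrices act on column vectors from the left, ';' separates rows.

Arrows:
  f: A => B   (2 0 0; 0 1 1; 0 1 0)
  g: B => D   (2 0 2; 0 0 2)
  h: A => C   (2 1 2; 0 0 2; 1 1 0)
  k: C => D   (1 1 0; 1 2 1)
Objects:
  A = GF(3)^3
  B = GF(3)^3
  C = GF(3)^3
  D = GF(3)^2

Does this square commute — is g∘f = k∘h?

Answer: DOES NOT COMMUTE

Trace:
Path 1 = f;g:
  e0=⟨1,0,0⟩ f=>⟨2,0,0⟩ g=>⟨1,0⟩
  e1=⟨0,1,0⟩ f=>⟨0,1,1⟩ g=>⟨2,2⟩
  e2=⟨0,0,1⟩ f=>⟨0,1,0⟩ g=>⟨0,0⟩
  ⟦path⟧₁ = (1 2 0; 0 2 0)
Path 2 = h;k:
  e0=⟨1,0,0⟩ h=>⟨2,0,1⟩ k=>⟨2,0⟩
  e1=⟨0,1,0⟩ h=>⟨1,0,1⟩ k=>⟨1,2⟩
  e2=⟨0,0,1⟩ h=>⟨2,2,0⟩ k=>⟨1,0⟩
  ⟦path⟧₂ = (2 1 1; 0 2 0)
Equal? distinct morphisms ✗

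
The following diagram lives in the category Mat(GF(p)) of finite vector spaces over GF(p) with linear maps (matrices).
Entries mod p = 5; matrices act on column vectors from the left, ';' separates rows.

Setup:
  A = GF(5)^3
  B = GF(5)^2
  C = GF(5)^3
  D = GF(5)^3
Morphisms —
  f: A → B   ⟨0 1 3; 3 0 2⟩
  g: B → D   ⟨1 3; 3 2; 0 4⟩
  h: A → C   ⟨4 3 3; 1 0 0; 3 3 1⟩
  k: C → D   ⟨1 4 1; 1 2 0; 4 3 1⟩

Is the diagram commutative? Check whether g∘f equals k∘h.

1) trace f;g:
  e0=⟨1,0,0⟩ f→⟨0,3⟩ g→⟨4,1,2⟩
  e1=⟨0,1,0⟩ f→⟨1,0⟩ g→⟨1,3,0⟩
  e2=⟨0,0,1⟩ f→⟨3,2⟩ g→⟨4,3,3⟩
  ⟦path⟧₁ = ⟨4 1 4; 1 3 3; 2 0 3⟩
2) trace h;k:
  e0=⟨1,0,0⟩ h→⟨4,1,3⟩ k→⟨1,1,2⟩
  e1=⟨0,1,0⟩ h→⟨3,0,3⟩ k→⟨1,3,0⟩
  e2=⟨0,0,1⟩ h→⟨3,0,1⟩ k→⟨4,3,3⟩
  ⟦path⟧₂ = ⟨1 1 4; 1 3 3; 2 0 3⟩
Equal? differ; not commutative

Answer: DOES NOT COMMUTE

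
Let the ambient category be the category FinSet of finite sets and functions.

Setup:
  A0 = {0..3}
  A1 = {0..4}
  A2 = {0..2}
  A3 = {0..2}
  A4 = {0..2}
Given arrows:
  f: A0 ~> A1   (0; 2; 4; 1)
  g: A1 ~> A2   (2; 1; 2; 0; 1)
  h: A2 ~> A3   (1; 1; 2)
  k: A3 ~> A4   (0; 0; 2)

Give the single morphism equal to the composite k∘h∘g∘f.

Answer: (2; 2; 0; 0)

Derivation:
  0 f~>0 g~>2 h~>2 k~>2
  1 f~>2 g~>2 h~>2 k~>2
  2 f~>4 g~>1 h~>1 k~>0
  3 f~>1 g~>1 h~>1 k~>0
composite: (2; 2; 0; 0)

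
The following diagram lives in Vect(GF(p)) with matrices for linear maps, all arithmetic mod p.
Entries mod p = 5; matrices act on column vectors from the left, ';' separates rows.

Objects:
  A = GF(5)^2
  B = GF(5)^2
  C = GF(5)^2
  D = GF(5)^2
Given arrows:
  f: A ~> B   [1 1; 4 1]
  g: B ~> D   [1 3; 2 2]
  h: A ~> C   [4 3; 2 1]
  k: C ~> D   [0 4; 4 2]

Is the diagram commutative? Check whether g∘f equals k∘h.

Answer: COMMUTES

Trace:
1) trace f;g:
  e0=[1,0] f~>[1,4] g~>[3,0]
  e1=[0,1] f~>[1,1] g~>[4,4]
  result₁ = [3 4; 0 4]
2) trace h;k:
  e0=[1,0] h~>[4,2] k~>[3,0]
  e1=[0,1] h~>[3,1] k~>[4,4]
  result₂ = [3 4; 0 4]
Equal? same morphism ✓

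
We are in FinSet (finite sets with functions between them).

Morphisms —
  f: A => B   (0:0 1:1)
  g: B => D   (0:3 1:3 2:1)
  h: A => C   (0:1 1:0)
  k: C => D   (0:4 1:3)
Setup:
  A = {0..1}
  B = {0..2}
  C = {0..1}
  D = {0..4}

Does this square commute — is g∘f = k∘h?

Path 1 = f;g:
  0 f=>0 g=>3
  1 f=>1 g=>3
  ⟦path⟧₁ = (0:3 1:3)
Path 2 = h;k:
  0 h=>1 k=>3
  1 h=>0 k=>4
  ⟦path⟧₂ = (0:3 1:4)
Equal? NO — does not commute

Answer: DOES NOT COMMUTE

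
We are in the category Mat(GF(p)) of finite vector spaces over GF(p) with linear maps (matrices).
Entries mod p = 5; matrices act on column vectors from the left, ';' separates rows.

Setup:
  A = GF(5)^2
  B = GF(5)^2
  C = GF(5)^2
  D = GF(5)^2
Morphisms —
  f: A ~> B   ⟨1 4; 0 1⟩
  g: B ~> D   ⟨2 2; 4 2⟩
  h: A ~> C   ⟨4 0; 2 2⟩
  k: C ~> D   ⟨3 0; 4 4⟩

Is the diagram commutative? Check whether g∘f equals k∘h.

Along f;g (path 1):
  e0=(1,0) f~>(1,0) g~>(2,4)
  e1=(0,1) f~>(4,1) g~>(0,3)
  ⟦path⟧₁ = ⟨2 0; 4 3⟩
Along h;k (path 2):
  e0=(1,0) h~>(4,2) k~>(2,4)
  e1=(0,1) h~>(0,2) k~>(0,3)
  ⟦path⟧₂ = ⟨2 0; 4 3⟩
Equal? equal; square commutes

Answer: COMMUTES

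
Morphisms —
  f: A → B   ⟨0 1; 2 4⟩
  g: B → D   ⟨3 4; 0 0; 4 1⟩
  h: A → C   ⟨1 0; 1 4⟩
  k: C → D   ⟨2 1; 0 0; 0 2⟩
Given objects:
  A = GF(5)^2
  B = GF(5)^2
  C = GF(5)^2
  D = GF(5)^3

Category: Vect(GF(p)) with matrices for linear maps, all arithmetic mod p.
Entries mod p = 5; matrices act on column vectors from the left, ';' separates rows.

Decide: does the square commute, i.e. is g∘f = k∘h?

Answer: COMMUTES

Derivation:
1) trace f;g:
  e0=⟨1,0⟩ f→⟨0,2⟩ g→⟨3,0,2⟩
  e1=⟨0,1⟩ f→⟨1,4⟩ g→⟨4,0,3⟩
  composite₁ = ⟨3 4; 0 0; 2 3⟩
2) trace h;k:
  e0=⟨1,0⟩ h→⟨1,1⟩ k→⟨3,0,2⟩
  e1=⟨0,1⟩ h→⟨0,4⟩ k→⟨4,0,3⟩
  composite₂ = ⟨3 4; 0 0; 2 3⟩
Equal? equal; square commutes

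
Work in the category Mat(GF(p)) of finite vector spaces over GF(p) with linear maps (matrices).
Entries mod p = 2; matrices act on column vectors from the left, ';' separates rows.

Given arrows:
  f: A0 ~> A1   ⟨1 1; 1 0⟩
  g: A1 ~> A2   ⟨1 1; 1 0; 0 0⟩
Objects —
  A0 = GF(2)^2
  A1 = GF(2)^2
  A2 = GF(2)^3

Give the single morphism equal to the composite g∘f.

Answer: ⟨0 1; 1 1; 0 0⟩

Derivation:
  e0=⟨1,0⟩ f~>⟨1,1⟩ g~>⟨0,1,0⟩
  e1=⟨0,1⟩ f~>⟨1,0⟩ g~>⟨1,1,0⟩
result: ⟨0 1; 1 1; 0 0⟩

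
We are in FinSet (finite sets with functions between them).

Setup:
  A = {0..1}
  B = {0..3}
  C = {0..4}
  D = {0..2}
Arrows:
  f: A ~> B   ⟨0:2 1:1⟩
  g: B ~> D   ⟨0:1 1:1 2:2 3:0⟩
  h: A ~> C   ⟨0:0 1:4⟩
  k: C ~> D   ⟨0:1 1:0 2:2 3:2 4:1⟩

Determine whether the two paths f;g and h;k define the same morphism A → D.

Answer: DOES NOT COMMUTE

Trace:
1) trace f;g:
  0 f~>2 g~>2
  1 f~>1 g~>1
  result₁ = ⟨0:2 1:1⟩
2) trace h;k:
  0 h~>0 k~>1
  1 h~>4 k~>1
  result₂ = ⟨0:1 1:1⟩
Equal? differ; not commutative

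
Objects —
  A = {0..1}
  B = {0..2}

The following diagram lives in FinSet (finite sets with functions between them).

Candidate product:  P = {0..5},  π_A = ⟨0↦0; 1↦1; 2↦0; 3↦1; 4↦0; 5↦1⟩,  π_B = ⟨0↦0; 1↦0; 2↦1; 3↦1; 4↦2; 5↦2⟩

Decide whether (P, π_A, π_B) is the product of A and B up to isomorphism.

|A|·|B| = 2·3 = 6;  |P| = 6
Check the pairing map k ↦ (π_A(k), π_B(k)):
  0 ↦ (0,0)
  1 ↦ (1,0)
  2 ↦ (0,1)
  3 ↦ (1,1)
  4 ↦ (0,2)
  5 ↦ (1,2)
distinct pairs in image: 6 / 6 needed
  → bijection onto A×B; projections well-typed.

Answer: VALID PRODUCT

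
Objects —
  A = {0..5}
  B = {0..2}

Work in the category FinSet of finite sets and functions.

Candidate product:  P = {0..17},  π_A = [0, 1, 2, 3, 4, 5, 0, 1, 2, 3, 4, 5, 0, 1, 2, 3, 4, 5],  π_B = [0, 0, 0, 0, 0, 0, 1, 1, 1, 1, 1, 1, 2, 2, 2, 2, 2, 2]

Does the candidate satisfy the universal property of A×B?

Answer: VALID PRODUCT

Work:
|A|·|B| = 6·3 = 18;  |P| = 18
Check the pairing map k ↦ (π_A(k), π_B(k)):
  0 : (0,0)
  1 : (1,0)
  2 : (2,0)
  3 : (3,0)
  4 : (4,0)
  5 : (5,0)
  6 : (0,1)
  7 : (1,1)
  8 : (2,1)
  9 : (3,1)
  10 : (4,1)
  11 : (5,1)
  12 : (0,2)
  13 : (1,2)
  14 : (2,2)
  15 : (3,2)
  16 : (4,2)
  17 : (5,2)
distinct pairs in image: 18 / 18 needed
  → bijection onto A×B; projections well-typed.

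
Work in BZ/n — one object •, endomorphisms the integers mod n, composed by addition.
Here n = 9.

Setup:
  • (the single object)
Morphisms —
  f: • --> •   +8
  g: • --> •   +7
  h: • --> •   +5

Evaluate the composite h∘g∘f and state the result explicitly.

  0 +8≡8 +7≡6 +5≡2  (mod 9)
⟦path⟧: +2

Answer: +2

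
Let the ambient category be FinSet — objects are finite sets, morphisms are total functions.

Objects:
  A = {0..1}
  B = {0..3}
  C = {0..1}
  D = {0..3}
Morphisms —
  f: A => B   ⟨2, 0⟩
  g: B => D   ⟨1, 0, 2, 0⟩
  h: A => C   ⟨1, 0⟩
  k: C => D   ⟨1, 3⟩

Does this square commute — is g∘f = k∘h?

1) trace f;g:
  0 f=>2 g=>2
  1 f=>0 g=>1
  ⟦path⟧₁ = ⟨2, 1⟩
2) trace h;k:
  0 h=>1 k=>3
  1 h=>0 k=>1
  ⟦path⟧₂ = ⟨3, 1⟩
Equal? NO — does not commute

Answer: DOES NOT COMMUTE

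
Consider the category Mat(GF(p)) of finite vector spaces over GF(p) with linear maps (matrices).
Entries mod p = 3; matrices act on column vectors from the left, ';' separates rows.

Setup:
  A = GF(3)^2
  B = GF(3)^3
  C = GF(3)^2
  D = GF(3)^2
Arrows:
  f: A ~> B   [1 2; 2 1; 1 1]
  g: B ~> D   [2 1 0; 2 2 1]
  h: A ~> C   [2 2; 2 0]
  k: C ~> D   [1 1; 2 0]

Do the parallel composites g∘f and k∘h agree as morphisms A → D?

Answer: COMMUTES

Work:
Along f;g (path 1):
  e0=[1,0] f~>[1,2,1] g~>[1,1]
  e1=[0,1] f~>[2,1,1] g~>[2,1]
  composite₁ = [1 2; 1 1]
Along h;k (path 2):
  e0=[1,0] h~>[2,2] k~>[1,1]
  e1=[0,1] h~>[2,0] k~>[2,1]
  composite₂ = [1 2; 1 1]
Equal? equal; square commutes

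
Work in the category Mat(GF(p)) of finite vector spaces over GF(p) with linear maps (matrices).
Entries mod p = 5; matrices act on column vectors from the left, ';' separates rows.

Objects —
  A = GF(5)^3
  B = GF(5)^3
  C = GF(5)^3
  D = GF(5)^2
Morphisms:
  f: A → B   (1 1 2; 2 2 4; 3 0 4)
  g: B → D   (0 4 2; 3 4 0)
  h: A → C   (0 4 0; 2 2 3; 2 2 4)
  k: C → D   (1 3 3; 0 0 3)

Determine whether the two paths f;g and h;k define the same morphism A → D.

Along f;g (path 1):
  e0=⟨1,0,0⟩ f→⟨1,2,3⟩ g→⟨4,1⟩
  e1=⟨0,1,0⟩ f→⟨1,2,0⟩ g→⟨3,1⟩
  e2=⟨0,0,1⟩ f→⟨2,4,4⟩ g→⟨4,2⟩
  ⟦path⟧₁ = (4 3 4; 1 1 2)
Along h;k (path 2):
  e0=⟨1,0,0⟩ h→⟨0,2,2⟩ k→⟨2,1⟩
  e1=⟨0,1,0⟩ h→⟨4,2,2⟩ k→⟨1,1⟩
  e2=⟨0,0,1⟩ h→⟨0,3,4⟩ k→⟨1,2⟩
  ⟦path⟧₂ = (2 1 1; 1 1 2)
Equal? NO — does not commute

Answer: DOES NOT COMMUTE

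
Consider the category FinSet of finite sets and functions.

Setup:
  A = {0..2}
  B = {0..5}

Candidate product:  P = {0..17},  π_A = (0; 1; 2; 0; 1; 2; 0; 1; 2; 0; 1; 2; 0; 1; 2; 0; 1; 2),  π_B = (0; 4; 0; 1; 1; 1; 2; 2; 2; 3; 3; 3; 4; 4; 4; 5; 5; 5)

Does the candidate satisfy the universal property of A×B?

|A|·|B| = 3·6 = 18;  |P| = 18
Check the pairing map k ↦ (π_A(k), π_B(k)):
  0 : (0,0)
  1 : (1,4)
  2 : (2,0)
  3 : (0,1)
  4 : (1,1)
  5 : (2,1)
  6 : (0,2)
  7 : (1,2)
  8 : (2,2)
  9 : (0,3)
  10 : (1,3)
  11 : (2,3)
  12 : (0,4)
  13 : (1,4)  ✗ repeats pair of k=1
  14 : (2,4)
  15 : (0,5)
  16 : (1,5)
  17 : (2,5)
distinct pairs in image: 17 / 18 needed
  → (1,4) hit at k=1 and k=13

Answer: NOT A VALID PRODUCT — duplicate pair at indices 13,1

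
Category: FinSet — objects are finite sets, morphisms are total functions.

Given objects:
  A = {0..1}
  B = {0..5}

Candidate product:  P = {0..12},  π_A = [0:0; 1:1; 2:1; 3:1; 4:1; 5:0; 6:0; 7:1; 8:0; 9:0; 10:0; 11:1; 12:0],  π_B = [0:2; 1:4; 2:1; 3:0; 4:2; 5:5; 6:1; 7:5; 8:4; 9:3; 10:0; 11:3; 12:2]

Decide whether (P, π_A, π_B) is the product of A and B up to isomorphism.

|A|·|B| = 2·6 = 12;  |P| = 13
  → cardinalities differ; no bijection possible.

Answer: NOT A VALID PRODUCT — |P|=13 ≠ |A|·|B|=12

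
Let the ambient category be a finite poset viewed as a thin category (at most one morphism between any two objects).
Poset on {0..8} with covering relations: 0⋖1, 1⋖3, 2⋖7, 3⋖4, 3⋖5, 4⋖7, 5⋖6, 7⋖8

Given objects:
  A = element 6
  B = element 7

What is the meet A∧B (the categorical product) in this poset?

Answer: A∧B = 3

Derivation:
Common predecessors of 6,7: {0,1,3}
  0 <= 3
  1 <= 3
  3 <= 3
glb = 3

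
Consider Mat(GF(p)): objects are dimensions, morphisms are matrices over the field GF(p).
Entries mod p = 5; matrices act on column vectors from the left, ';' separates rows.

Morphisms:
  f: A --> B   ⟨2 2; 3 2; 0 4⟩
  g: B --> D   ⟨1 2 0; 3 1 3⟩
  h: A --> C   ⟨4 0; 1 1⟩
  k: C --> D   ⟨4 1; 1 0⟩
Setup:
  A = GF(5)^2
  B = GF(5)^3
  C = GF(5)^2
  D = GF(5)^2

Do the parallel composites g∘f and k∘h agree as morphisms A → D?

Answer: DOES NOT COMMUTE

Trace:
1) trace f;g:
  e0=(1,0) f-->(2,3,0) g-->(3,4)
  e1=(0,1) f-->(2,2,4) g-->(1,0)
  result₁ = ⟨3 1; 4 0⟩
2) trace h;k:
  e0=(1,0) h-->(4,1) k-->(2,4)
  e1=(0,1) h-->(0,1) k-->(1,0)
  result₂ = ⟨2 1; 4 0⟩
Equal? NO — does not commute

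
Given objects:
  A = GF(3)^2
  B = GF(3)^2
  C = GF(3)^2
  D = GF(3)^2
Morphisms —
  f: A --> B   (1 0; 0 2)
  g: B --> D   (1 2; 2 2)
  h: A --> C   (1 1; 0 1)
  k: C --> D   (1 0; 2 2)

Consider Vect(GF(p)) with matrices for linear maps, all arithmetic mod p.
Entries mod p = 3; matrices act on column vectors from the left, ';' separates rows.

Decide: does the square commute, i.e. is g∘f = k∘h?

Answer: COMMUTES

Trace:
Path 1 = f;g:
  e0=(1,0) f-->(1,0) g-->(1,2)
  e1=(0,1) f-->(0,2) g-->(1,1)
  result₁ = (1 1; 2 1)
Path 2 = h;k:
  e0=(1,0) h-->(1,0) k-->(1,2)
  e1=(0,1) h-->(1,1) k-->(1,1)
  result₂ = (1 1; 2 1)
Equal? YES — commutes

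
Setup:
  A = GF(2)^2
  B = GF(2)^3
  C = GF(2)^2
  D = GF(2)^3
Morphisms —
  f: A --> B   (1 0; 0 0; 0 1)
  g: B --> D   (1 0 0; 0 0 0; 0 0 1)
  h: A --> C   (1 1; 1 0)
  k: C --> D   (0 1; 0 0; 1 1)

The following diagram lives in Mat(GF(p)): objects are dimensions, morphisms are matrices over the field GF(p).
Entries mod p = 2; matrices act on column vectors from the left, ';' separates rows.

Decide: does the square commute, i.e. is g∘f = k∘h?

Answer: COMMUTES

Work:
Along f;g (path 1):
  e0=[1,0] f-->[1,0,0] g-->[1,0,0]
  e1=[0,1] f-->[0,0,1] g-->[0,0,1]
  result₁ = (1 0; 0 0; 0 1)
Along h;k (path 2):
  e0=[1,0] h-->[1,1] k-->[1,0,0]
  e1=[0,1] h-->[1,0] k-->[0,0,1]
  result₂ = (1 0; 0 0; 0 1)
Equal? YES — commutes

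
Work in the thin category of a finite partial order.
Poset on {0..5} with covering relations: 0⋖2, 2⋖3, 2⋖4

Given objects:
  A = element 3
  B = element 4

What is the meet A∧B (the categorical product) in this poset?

Common predecessors of 3,4: {0,2}
  0 ⊑ 2
  2 ⊑ 2
glb = 2

Answer: A∧B = 2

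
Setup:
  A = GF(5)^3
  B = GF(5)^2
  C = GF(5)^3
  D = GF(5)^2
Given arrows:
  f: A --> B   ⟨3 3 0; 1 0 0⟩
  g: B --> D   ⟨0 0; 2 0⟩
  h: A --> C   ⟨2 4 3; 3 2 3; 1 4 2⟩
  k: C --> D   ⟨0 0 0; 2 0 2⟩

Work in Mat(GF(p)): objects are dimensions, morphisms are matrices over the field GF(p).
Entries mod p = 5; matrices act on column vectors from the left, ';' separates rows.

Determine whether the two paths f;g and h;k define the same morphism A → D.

Path 1 = f;g:
  e0=⟨1,0,0⟩ f-->⟨3,1⟩ g-->⟨0,1⟩
  e1=⟨0,1,0⟩ f-->⟨3,0⟩ g-->⟨0,1⟩
  e2=⟨0,0,1⟩ f-->⟨0,0⟩ g-->⟨0,0⟩
  result₁ = ⟨0 0 0; 1 1 0⟩
Path 2 = h;k:
  e0=⟨1,0,0⟩ h-->⟨2,3,1⟩ k-->⟨0,1⟩
  e1=⟨0,1,0⟩ h-->⟨4,2,4⟩ k-->⟨0,1⟩
  e2=⟨0,0,1⟩ h-->⟨3,3,2⟩ k-->⟨0,0⟩
  result₂ = ⟨0 0 0; 1 1 0⟩
Equal? YES — commutes

Answer: COMMUTES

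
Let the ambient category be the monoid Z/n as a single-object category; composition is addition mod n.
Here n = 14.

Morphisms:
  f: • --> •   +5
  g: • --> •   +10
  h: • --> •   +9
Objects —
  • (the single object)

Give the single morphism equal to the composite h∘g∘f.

  0 +5≡5 +10≡1 +9≡10  (mod 14)
⟦path⟧: +10

Answer: +10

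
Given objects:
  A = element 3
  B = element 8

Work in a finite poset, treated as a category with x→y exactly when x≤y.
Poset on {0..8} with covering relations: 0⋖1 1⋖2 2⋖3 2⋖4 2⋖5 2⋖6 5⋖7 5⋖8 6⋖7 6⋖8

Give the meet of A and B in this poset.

Answer: A∧B = 2

Work:
Lower bounds of A=3 and B=8: {0,1,2}
  0 ≤ 2
  1 ≤ 2
  2 ≤ 2
glb = 2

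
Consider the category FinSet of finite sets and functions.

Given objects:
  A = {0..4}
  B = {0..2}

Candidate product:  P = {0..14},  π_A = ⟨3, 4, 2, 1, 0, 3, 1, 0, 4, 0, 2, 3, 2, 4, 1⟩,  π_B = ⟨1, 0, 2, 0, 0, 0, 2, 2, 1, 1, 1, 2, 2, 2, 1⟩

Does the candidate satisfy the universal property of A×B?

Answer: NOT A VALID PRODUCT — duplicate pair at indices 2,12

Trace:
|A|·|B| = 5·3 = 15;  |P| = 15
Check the pairing map k ↦ (π_A(k), π_B(k)):
  0 : (3,1)
  1 : (4,0)
  2 : (2,2)
  3 : (1,0)
  4 : (0,0)
  5 : (3,0)
  6 : (1,2)
  7 : (0,2)
  8 : (4,1)
  9 : (0,1)
  10 : (2,1)
  11 : (3,2)
  12 : (2,2)  ✗ repeats pair of k=2
  13 : (4,2)
  14 : (1,1)
distinct pairs in image: 14 / 15 needed
  → (2,2) hit at k=2 and k=12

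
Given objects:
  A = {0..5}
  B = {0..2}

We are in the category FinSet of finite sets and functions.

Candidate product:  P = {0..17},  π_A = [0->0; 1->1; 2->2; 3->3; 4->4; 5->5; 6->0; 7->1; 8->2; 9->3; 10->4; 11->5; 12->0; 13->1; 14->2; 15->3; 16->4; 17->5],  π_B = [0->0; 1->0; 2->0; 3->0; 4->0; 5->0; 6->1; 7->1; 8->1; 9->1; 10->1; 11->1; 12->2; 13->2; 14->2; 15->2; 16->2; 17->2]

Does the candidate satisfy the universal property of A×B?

|A|·|B| = 6·3 = 18;  |P| = 18
Check the pairing map k ↦ (π_A(k), π_B(k)):
  0 -> (0,0)
  1 -> (1,0)
  2 -> (2,0)
  3 -> (3,0)
  4 -> (4,0)
  5 -> (5,0)
  6 -> (0,1)
  7 -> (1,1)
  8 -> (2,1)
  9 -> (3,1)
  10 -> (4,1)
  11 -> (5,1)
  12 -> (0,2)
  13 -> (1,2)
  14 -> (2,2)
  15 -> (3,2)
  16 -> (4,2)
  17 -> (5,2)
distinct pairs in image: 18 / 18 needed
  → bijection onto A×B; projections well-typed.

Answer: VALID PRODUCT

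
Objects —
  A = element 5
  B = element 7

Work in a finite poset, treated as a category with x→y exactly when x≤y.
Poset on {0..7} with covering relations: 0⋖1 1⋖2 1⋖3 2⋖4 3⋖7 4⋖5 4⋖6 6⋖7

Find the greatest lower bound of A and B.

Common predecessors of 5,7: {0,1,2,4}
  0 <= 4
  1 <= 4
  2 <= 4
  4 <= 4
glb = 4

Answer: A∧B = 4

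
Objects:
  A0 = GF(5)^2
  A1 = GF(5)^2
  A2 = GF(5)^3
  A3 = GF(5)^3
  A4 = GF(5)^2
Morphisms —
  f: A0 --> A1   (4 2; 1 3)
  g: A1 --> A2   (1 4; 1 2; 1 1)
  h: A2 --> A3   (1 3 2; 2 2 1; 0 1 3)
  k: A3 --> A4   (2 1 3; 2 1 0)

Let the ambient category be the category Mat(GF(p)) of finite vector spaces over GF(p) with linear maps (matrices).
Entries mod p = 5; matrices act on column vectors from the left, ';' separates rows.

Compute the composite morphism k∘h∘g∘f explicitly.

Answer: (3 4; 0 0)

Derivation:
  e0=[1,0] f-->[4,1] g-->[3,1,0] h-->[1,3,1] k-->[3,0]
  e1=[0,1] f-->[2,3] g-->[4,3,0] h-->[3,4,3] k-->[4,0]
⟦path⟧: (3 4; 0 0)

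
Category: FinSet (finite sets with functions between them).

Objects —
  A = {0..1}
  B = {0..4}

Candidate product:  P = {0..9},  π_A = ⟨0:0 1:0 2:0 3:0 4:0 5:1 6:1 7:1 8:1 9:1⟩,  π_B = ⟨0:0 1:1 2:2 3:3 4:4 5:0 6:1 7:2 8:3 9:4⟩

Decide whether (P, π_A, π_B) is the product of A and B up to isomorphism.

|A|·|B| = 2·5 = 10;  |P| = 10
Check the pairing map k ↦ (π_A(k), π_B(k)):
  0 : (0,0)
  1 : (0,1)
  2 : (0,2)
  3 : (0,3)
  4 : (0,4)
  5 : (1,0)
  6 : (1,1)
  7 : (1,2)
  8 : (1,3)
  9 : (1,4)
distinct pairs in image: 10 / 10 needed
  → bijection onto A×B; projections well-typed.

Answer: VALID PRODUCT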